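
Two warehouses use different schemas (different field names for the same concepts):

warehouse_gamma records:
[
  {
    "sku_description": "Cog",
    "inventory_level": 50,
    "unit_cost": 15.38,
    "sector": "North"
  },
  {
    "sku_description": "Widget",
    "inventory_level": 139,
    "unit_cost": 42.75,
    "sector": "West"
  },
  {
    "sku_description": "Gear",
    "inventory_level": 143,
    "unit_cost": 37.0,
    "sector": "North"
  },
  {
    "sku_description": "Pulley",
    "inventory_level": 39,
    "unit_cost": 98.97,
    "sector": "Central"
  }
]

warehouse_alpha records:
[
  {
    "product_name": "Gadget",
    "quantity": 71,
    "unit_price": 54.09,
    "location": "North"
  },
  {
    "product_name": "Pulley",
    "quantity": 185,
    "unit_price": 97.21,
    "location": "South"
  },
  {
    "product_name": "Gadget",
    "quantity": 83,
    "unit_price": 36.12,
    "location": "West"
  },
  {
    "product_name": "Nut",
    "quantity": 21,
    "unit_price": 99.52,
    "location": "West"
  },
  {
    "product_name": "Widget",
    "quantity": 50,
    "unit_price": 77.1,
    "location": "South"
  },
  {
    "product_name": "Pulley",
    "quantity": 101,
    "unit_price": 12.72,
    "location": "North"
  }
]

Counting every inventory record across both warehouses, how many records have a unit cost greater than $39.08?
6

Schema mapping: "unit_cost" (warehouse_gamma) = "unit_price" (warehouse_alpha) = unit cost

Records > $39.08 in warehouse_gamma: 2
Records > $39.08 in warehouse_alpha: 4

Total count: 2 + 4 = 6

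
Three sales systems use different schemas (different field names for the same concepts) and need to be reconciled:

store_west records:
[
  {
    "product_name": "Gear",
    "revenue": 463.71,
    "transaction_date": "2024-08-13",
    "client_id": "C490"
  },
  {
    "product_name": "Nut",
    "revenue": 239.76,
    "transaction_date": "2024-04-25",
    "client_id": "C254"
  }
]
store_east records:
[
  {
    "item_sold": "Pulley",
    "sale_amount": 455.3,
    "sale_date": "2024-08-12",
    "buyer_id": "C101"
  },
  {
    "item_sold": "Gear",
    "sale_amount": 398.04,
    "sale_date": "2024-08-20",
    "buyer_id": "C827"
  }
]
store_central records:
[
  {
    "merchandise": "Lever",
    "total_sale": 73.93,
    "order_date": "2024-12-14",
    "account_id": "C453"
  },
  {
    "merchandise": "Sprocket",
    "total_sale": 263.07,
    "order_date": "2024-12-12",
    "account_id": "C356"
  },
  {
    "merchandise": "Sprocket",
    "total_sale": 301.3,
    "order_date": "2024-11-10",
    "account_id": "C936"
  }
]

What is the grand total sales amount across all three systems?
2195.11

Schema reconciliation - all amount fields map to sale amount:

store_west (revenue): 703.47
store_east (sale_amount): 853.34
store_central (total_sale): 638.3

Grand total: 2195.11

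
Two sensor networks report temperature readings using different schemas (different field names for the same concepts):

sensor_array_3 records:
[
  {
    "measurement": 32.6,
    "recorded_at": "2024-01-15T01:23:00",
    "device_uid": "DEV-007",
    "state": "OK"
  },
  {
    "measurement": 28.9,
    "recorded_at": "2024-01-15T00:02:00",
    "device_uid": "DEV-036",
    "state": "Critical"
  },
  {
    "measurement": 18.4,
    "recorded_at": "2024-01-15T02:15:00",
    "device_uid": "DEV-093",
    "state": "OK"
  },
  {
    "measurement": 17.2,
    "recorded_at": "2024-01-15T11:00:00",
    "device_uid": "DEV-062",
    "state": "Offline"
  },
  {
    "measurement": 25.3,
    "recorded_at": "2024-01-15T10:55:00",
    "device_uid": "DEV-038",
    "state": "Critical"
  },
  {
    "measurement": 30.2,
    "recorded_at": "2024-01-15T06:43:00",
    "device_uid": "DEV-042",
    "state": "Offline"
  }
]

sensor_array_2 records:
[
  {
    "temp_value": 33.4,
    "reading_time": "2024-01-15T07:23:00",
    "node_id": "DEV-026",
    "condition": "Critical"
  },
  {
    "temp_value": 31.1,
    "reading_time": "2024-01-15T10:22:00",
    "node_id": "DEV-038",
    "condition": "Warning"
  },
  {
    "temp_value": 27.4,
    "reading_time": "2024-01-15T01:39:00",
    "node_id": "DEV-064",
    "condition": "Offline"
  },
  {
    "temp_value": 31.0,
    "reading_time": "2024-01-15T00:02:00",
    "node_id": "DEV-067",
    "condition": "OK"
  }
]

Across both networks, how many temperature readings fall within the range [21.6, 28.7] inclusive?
2

Schema mapping: "measurement" (sensor_array_3) = "temp_value" (sensor_array_2) = temperature

Readings in [21.6, 28.7] from sensor_array_3: 1
Readings in [21.6, 28.7] from sensor_array_2: 1

Total count: 1 + 1 = 2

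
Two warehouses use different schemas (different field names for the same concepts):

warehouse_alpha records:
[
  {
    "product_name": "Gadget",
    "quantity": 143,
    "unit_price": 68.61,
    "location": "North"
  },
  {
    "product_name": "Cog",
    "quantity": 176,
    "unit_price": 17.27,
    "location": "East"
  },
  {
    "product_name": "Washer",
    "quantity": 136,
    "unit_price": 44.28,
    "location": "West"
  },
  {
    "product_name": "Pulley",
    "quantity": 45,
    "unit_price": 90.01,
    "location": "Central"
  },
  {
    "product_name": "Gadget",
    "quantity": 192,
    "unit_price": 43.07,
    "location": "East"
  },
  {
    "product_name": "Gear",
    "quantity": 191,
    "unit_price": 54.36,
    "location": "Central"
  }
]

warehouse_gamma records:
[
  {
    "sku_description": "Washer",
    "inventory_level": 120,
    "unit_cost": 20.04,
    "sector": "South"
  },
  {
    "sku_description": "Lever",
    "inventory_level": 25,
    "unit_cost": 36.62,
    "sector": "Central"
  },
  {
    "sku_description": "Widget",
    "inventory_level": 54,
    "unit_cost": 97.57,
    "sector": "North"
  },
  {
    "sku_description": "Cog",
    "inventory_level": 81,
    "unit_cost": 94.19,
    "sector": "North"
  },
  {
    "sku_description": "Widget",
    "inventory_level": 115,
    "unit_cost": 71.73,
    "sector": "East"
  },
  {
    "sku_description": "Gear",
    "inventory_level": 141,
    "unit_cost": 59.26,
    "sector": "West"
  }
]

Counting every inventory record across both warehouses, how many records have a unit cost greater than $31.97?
10

Schema mapping: "unit_price" (warehouse_alpha) = "unit_cost" (warehouse_gamma) = unit cost

Records > $31.97 in warehouse_alpha: 5
Records > $31.97 in warehouse_gamma: 5

Total count: 5 + 5 = 10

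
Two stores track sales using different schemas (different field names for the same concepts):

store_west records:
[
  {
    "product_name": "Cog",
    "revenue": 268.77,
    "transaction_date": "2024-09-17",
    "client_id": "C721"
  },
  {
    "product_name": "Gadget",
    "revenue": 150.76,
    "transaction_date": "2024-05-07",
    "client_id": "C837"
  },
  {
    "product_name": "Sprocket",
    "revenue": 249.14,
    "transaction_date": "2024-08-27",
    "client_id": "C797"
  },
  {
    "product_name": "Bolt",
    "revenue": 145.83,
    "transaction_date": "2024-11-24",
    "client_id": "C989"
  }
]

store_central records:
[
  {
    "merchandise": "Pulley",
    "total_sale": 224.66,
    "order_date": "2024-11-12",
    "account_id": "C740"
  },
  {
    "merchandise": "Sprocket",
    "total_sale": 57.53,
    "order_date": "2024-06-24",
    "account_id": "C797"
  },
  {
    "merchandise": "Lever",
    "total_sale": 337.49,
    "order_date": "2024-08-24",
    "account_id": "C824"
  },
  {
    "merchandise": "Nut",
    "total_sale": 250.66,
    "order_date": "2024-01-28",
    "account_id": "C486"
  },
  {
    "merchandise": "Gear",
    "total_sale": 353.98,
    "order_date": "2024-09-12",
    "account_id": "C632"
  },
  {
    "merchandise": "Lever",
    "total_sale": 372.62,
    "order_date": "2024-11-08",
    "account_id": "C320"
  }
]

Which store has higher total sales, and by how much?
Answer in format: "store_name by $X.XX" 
store_central by $782.44

Schema mapping: "revenue" (store_west) = "total_sale" (store_central) = sale amount

Total for store_west: 814.50
Total for store_central: 1596.94

Difference: |814.50 - 1596.94| = 782.44
store_central has higher sales by $782.44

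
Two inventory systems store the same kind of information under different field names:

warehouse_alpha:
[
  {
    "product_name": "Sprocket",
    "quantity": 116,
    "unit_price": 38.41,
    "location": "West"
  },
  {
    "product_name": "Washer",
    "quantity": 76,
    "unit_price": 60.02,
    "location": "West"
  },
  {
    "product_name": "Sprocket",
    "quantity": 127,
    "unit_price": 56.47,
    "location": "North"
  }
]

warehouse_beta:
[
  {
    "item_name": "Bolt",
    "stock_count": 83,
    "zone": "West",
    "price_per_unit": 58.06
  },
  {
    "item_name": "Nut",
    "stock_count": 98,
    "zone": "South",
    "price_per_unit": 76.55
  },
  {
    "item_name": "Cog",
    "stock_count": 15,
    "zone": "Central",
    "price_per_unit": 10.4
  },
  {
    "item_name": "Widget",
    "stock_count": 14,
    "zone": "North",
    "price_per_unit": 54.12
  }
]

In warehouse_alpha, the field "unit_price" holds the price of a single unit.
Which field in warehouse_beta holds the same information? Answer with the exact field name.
price_per_unit

In warehouse_alpha, "unit_price" holds the price of a single unit.
The fields in warehouse_beta are: "item_name", "stock_count", "zone", "price_per_unit".
"price_per_unit" is the match: the name refers to the same concept and its values are decimal currency amounts (e.g. 58.06, 76.55).
The other fields ("item_name", "stock_count", "zone") hold different kinds of data.

So "unit_price" in warehouse_alpha corresponds to "price_per_unit" in warehouse_beta.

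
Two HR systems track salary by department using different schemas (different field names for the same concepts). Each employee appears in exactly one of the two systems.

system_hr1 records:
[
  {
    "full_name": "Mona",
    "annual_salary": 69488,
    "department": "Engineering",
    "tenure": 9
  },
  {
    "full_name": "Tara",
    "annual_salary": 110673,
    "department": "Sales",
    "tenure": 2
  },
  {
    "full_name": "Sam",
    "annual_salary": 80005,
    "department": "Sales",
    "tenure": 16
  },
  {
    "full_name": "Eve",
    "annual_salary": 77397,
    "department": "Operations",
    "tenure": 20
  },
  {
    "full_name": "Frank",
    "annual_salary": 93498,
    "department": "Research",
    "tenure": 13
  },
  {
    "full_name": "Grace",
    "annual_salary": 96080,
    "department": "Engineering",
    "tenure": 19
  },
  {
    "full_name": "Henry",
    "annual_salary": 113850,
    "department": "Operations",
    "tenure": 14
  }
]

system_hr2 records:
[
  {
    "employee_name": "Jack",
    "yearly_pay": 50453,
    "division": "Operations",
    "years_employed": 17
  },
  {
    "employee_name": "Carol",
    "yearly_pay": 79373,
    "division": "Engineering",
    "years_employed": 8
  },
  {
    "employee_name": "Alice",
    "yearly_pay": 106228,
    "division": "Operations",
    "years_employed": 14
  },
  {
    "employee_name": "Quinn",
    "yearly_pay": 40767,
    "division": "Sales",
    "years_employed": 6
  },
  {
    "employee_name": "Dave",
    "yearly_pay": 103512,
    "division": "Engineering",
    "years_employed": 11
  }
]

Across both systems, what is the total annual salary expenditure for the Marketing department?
0

Schema mappings:
- "department" (system_hr1) = "division" (system_hr2) = department
- "annual_salary" (system_hr1) = "yearly_pay" (system_hr2) = salary

Marketing salaries from system_hr1: 0
Marketing salaries from system_hr2: 0

Total: 0 + 0 = 0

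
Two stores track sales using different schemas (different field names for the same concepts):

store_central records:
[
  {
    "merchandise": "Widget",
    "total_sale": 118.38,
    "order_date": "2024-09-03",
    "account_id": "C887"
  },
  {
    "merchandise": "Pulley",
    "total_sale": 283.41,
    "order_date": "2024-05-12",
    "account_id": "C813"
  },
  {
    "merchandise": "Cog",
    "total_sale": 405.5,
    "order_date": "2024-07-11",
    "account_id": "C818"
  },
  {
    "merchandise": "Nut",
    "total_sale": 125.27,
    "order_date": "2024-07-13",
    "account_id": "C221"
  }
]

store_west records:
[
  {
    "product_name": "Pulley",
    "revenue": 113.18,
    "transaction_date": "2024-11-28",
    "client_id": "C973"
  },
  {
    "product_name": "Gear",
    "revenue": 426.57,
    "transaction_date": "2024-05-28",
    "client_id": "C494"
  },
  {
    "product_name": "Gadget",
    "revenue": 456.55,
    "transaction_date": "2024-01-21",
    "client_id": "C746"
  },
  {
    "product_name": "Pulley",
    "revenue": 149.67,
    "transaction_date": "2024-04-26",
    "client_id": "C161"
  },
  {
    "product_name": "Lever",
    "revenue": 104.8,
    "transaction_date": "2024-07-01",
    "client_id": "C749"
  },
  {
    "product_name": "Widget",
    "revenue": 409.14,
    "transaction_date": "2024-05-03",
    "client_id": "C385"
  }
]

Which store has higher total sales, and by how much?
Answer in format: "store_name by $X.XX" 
store_west by $727.35

Schema mapping: "total_sale" (store_central) = "revenue" (store_west) = sale amount

Total for store_central: 932.56
Total for store_west: 1659.91

Difference: |932.56 - 1659.91| = 727.35
store_west has higher sales by $727.35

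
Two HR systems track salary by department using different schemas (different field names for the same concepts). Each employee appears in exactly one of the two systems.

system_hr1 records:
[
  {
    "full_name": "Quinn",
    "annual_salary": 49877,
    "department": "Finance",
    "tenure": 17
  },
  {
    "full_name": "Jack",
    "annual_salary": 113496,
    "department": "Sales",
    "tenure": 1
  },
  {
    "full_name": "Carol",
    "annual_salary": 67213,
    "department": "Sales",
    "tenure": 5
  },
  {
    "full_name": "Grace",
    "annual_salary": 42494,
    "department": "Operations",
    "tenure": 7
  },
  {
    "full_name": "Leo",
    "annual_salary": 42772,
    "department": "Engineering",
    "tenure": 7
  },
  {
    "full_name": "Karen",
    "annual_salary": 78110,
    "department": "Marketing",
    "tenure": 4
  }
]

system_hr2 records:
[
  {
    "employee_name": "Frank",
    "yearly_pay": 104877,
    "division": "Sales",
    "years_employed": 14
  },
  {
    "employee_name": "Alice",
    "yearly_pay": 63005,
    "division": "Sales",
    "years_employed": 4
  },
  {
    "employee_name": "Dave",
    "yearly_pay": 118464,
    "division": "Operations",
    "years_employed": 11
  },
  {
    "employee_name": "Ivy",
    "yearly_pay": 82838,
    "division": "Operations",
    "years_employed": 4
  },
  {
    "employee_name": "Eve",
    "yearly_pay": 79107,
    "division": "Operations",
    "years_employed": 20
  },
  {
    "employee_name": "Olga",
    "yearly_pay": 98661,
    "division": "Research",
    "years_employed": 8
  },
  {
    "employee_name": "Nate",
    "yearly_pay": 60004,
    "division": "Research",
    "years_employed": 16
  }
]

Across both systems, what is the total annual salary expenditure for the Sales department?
348591

Schema mappings:
- "department" (system_hr1) = "division" (system_hr2) = department
- "annual_salary" (system_hr1) = "yearly_pay" (system_hr2) = salary

Sales salaries from system_hr1: 180709
Sales salaries from system_hr2: 167882

Total: 180709 + 167882 = 348591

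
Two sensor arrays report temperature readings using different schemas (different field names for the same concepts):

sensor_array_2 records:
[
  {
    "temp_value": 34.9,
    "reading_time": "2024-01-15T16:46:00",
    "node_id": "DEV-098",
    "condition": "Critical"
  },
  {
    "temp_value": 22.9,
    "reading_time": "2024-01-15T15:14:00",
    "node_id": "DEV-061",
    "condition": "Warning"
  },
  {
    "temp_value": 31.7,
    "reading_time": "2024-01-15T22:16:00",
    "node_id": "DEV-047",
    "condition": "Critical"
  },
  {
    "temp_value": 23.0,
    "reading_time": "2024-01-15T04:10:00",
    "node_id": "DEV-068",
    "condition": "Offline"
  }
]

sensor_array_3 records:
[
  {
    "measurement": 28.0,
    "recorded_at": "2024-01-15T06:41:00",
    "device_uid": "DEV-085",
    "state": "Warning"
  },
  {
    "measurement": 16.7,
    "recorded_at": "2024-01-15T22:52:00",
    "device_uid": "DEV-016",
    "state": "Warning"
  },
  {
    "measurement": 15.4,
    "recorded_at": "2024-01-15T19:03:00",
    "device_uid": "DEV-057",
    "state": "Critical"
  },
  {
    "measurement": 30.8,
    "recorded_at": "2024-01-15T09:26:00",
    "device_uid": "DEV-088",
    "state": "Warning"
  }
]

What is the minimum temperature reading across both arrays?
15.4

Schema mapping: "temp_value" (sensor_array_2) = "measurement" (sensor_array_3) = temperature reading

Minimum in sensor_array_2: 22.9
Minimum in sensor_array_3: 15.4

Overall minimum: min(22.9, 15.4) = 15.4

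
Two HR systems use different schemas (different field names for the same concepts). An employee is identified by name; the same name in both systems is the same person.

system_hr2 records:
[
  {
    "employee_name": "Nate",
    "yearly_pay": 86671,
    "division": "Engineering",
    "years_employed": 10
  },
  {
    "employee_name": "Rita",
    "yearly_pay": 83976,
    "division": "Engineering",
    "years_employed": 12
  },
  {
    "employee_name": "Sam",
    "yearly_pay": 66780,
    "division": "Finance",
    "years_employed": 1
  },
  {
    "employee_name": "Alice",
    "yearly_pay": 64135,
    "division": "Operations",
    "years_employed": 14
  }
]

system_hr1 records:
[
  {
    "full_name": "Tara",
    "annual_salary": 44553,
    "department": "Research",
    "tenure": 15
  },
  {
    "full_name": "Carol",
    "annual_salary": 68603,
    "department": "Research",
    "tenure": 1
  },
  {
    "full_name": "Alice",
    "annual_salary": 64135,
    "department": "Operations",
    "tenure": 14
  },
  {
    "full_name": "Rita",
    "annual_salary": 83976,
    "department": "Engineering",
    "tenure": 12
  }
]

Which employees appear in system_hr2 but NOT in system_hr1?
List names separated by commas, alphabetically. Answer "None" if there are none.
Nate, Sam

Schema mapping: "employee_name" (system_hr2) = "full_name" (system_hr1) = employee name

Names in system_hr2: ['Alice', 'Nate', 'Rita', 'Sam']
Names in system_hr1: ['Alice', 'Carol', 'Rita', 'Tara']

In system_hr2 but not system_hr1: ['Nate', 'Sam']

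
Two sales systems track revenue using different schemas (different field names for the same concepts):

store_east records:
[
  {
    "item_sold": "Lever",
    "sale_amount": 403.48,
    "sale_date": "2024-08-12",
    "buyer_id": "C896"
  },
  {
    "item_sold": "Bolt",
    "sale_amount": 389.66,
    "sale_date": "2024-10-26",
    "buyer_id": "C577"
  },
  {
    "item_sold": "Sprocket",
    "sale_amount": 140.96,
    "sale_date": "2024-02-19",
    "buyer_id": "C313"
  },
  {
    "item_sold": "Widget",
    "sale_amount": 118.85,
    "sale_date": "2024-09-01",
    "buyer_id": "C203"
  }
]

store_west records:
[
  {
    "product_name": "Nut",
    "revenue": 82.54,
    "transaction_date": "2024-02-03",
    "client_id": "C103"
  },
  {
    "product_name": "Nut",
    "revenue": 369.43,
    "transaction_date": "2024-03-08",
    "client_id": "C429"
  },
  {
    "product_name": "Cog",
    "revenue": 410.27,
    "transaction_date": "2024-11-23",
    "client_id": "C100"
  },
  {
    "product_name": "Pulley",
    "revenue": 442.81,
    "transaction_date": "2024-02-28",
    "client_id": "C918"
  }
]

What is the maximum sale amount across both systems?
442.81

Reconcile: "sale_amount" (store_east) = "revenue" (store_west) = sale amount

Maximum in store_east: 403.48
Maximum in store_west: 442.81

Overall maximum: max(403.48, 442.81) = 442.81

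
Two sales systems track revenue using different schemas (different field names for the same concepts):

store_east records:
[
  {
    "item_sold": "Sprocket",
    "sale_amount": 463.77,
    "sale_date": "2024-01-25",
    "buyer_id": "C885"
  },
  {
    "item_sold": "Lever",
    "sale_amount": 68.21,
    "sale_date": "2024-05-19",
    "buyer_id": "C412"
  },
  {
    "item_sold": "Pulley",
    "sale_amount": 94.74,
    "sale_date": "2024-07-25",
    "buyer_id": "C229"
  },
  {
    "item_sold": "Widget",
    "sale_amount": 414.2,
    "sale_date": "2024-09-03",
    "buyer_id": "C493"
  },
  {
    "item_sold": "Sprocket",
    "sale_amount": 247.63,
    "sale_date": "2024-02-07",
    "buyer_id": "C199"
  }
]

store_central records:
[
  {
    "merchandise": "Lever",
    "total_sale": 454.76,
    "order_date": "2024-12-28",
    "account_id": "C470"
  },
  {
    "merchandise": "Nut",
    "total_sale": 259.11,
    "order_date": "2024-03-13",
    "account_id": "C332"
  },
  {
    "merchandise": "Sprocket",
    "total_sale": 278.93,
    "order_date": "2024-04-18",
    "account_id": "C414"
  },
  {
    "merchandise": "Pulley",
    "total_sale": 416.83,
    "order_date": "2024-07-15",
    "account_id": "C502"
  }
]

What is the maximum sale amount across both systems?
463.77

Reconcile: "sale_amount" (store_east) = "total_sale" (store_central) = sale amount

Maximum in store_east: 463.77
Maximum in store_central: 454.76

Overall maximum: max(463.77, 454.76) = 463.77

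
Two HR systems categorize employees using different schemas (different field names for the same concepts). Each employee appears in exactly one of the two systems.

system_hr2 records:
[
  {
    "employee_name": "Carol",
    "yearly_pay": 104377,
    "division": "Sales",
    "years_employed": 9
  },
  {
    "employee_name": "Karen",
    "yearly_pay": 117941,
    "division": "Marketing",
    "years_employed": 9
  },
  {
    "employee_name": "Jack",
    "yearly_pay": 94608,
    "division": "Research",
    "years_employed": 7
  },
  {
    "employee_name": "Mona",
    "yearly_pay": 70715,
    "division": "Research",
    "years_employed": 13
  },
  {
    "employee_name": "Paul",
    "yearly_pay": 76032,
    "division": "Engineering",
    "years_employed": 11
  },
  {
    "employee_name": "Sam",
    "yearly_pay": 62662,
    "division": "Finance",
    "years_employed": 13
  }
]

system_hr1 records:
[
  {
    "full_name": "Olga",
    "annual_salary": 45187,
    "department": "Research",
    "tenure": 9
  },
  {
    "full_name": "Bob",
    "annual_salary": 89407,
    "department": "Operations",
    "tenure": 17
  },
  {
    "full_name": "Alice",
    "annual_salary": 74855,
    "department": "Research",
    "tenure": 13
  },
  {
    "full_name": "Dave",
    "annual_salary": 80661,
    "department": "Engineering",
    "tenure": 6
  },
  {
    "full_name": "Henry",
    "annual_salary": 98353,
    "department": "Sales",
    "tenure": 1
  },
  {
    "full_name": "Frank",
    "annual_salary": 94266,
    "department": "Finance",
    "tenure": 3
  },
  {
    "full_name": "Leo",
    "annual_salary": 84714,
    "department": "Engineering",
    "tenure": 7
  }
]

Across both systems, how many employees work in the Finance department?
2

Schema mapping: "division" (system_hr2) = "department" (system_hr1) = department

Finance employees in system_hr2: 1
Finance employees in system_hr1: 1

Total in Finance: 1 + 1 = 2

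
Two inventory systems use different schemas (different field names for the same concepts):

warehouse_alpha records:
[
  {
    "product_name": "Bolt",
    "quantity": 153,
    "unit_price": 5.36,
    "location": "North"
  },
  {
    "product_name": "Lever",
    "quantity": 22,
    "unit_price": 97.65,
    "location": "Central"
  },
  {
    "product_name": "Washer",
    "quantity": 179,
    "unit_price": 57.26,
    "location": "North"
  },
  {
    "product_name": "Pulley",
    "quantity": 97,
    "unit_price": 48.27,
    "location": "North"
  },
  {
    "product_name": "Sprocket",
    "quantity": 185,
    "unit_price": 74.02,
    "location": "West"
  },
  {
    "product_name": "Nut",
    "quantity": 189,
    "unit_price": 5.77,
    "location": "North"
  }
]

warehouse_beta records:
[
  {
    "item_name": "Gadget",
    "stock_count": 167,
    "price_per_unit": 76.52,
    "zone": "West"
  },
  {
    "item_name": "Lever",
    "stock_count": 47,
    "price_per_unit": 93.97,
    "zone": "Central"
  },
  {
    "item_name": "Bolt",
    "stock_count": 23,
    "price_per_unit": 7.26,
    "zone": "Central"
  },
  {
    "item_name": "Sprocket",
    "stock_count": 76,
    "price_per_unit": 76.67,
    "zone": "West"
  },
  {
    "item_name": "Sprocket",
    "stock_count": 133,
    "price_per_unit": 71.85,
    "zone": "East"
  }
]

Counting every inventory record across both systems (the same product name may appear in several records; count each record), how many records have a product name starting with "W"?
1

Schema mapping: "product_name" (warehouse_alpha) = "item_name" (warehouse_beta) = product name

Records with product name starting with "W" in warehouse_alpha: 1
Records with product name starting with "W" in warehouse_beta: 0

Total: 1 + 0 = 1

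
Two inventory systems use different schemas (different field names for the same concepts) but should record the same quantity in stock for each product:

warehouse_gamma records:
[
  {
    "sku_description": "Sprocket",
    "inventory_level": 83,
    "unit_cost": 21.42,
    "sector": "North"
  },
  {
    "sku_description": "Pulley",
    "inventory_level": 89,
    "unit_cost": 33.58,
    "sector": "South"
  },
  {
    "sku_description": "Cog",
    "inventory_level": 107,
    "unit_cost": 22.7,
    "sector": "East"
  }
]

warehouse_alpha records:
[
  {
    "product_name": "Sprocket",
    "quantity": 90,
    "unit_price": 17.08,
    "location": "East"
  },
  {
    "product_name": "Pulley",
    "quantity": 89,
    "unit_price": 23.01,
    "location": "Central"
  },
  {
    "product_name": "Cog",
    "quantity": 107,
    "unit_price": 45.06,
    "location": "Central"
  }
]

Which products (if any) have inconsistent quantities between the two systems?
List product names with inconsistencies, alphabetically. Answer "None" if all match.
Sprocket

Schema mappings:
- "sku_description" (warehouse_gamma) = "product_name" (warehouse_alpha) = product name
- "inventory_level" (warehouse_gamma) = "quantity" (warehouse_alpha) = quantity

Comparison:
  Sprocket: 83 vs 90 - MISMATCH
  Pulley: 89 vs 89 - MATCH
  Cog: 107 vs 107 - MATCH

Products with inconsistencies: Sprocket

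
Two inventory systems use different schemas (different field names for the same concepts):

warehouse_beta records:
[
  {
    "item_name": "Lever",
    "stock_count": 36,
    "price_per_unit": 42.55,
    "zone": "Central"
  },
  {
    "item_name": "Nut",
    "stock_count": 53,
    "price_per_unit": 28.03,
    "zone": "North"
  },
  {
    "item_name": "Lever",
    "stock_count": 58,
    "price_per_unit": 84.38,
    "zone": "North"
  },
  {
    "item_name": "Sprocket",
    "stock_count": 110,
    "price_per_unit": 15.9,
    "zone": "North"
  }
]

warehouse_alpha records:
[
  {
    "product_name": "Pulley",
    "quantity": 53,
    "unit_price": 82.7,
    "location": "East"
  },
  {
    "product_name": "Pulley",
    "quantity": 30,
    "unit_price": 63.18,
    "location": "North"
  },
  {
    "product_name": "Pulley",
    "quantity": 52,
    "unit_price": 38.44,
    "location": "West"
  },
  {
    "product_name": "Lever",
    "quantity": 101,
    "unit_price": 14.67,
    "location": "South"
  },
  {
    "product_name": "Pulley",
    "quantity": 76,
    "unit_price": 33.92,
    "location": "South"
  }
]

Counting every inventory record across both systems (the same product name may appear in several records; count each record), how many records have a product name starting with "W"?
0

Schema mapping: "item_name" (warehouse_beta) = "product_name" (warehouse_alpha) = product name

Records with product name starting with "W" in warehouse_beta: 0
Records with product name starting with "W" in warehouse_alpha: 0

Total: 0 + 0 = 0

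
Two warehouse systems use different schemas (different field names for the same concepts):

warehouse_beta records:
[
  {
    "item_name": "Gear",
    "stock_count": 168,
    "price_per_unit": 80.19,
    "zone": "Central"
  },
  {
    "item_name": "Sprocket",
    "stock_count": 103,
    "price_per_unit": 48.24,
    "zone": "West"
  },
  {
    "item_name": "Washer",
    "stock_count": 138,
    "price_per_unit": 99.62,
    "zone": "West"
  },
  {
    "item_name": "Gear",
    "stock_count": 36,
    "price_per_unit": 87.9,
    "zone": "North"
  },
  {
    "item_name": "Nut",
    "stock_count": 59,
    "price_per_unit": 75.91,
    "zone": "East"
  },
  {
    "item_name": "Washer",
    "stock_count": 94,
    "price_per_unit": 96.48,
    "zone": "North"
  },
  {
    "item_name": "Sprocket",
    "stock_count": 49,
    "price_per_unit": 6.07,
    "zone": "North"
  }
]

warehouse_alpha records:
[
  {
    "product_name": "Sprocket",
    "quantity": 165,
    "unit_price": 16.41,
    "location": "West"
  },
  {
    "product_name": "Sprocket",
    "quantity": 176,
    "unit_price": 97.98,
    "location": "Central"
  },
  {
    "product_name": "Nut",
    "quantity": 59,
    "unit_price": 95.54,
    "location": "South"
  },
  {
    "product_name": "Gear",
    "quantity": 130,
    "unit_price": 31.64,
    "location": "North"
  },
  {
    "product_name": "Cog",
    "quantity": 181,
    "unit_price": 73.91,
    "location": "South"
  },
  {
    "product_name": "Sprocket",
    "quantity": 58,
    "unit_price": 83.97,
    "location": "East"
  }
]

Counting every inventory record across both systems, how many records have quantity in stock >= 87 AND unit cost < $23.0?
1

Schema mappings:
- "stock_count" (warehouse_beta) = "quantity" (warehouse_alpha) = quantity
- "price_per_unit" (warehouse_beta) = "unit_price" (warehouse_alpha) = unit cost

Records meeting both conditions in warehouse_beta: 0
Records meeting both conditions in warehouse_alpha: 1

Total: 0 + 1 = 1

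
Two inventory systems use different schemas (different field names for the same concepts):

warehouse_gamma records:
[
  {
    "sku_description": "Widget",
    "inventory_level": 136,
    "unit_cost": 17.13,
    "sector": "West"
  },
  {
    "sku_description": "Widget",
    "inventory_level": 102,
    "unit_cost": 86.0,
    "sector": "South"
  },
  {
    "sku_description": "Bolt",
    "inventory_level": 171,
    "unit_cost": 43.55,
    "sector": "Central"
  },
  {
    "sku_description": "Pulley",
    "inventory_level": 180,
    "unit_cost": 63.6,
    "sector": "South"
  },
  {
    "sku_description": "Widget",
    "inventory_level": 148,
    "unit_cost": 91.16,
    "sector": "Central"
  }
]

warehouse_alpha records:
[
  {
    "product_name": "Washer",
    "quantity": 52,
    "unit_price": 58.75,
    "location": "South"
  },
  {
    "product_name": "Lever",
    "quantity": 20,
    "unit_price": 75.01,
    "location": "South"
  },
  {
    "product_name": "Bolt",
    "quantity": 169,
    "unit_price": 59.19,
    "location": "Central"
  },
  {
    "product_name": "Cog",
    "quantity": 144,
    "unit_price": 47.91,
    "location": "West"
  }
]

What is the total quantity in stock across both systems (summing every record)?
1122

To reconcile these schemas, identify the field holding the quantity in stock in each system:
1. In warehouse_gamma it is "inventory_level"
2. In warehouse_alpha it is "quantity"

From warehouse_gamma: 136 + 102 + 171 + 180 + 148 = 737
From warehouse_alpha: 52 + 20 + 169 + 144 = 385

Total: 737 + 385 = 1122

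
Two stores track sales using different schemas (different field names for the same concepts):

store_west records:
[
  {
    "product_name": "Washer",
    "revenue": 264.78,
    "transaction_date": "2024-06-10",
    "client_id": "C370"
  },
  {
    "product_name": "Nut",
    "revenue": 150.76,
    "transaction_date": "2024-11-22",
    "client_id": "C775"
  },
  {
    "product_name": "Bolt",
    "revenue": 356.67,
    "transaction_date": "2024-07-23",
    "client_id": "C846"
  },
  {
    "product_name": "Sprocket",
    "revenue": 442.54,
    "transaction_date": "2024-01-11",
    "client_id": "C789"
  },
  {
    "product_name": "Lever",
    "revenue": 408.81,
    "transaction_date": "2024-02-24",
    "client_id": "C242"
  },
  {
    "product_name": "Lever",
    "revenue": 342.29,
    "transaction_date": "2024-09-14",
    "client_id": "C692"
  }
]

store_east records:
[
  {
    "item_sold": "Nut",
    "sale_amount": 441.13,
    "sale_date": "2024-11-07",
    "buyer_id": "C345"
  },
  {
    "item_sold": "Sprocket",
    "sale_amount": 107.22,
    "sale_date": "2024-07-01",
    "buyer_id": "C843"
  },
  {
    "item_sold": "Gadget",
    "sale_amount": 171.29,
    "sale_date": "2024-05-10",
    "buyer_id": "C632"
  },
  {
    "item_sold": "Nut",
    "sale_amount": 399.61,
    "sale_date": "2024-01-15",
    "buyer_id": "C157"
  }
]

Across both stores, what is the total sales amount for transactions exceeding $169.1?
2827.12

Schema mapping: "revenue" (store_west) = "sale_amount" (store_east) = sale amount

Sum of sales > $169.1 in store_west: 1815.09
Sum of sales > $169.1 in store_east: 1012.03

Total: 1815.09 + 1012.03 = 2827.12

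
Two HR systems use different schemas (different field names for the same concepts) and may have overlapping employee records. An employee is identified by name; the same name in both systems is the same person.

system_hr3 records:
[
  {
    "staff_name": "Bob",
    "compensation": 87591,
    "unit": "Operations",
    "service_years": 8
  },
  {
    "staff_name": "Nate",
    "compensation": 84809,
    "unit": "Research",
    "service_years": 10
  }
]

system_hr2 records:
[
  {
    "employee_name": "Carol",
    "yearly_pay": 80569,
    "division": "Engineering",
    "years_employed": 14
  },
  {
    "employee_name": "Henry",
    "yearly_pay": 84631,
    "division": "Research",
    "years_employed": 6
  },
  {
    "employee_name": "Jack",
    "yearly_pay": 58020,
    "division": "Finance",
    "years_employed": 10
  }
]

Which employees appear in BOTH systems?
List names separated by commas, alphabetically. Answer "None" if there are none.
None

Schema mapping: "staff_name" (system_hr3) = "employee_name" (system_hr2) = employee name

Names in system_hr3: ['Bob', 'Nate']
Names in system_hr2: ['Carol', 'Henry', 'Jack']

Intersection: None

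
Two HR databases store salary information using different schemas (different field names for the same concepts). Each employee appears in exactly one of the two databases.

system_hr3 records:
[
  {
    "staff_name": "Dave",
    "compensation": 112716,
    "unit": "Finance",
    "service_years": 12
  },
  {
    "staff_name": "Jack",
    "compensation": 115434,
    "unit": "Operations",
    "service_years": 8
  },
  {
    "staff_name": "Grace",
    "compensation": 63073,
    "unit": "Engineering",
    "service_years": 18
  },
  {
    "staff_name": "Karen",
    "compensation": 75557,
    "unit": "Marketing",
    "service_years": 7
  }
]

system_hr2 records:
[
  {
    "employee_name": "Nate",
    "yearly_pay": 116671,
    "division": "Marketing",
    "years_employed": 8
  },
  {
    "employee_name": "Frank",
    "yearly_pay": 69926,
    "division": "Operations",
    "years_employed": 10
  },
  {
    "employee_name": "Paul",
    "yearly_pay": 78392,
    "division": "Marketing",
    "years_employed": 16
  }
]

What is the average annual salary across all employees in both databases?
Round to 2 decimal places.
90252.71

Schema mapping: "compensation" (system_hr3) = "yearly_pay" (system_hr2) = annual salary

All salaries: [112716, 115434, 63073, 75557, 116671, 69926, 78392]
Sum: 631769
Count: 7
Average: 631769 / 7 = 90252.71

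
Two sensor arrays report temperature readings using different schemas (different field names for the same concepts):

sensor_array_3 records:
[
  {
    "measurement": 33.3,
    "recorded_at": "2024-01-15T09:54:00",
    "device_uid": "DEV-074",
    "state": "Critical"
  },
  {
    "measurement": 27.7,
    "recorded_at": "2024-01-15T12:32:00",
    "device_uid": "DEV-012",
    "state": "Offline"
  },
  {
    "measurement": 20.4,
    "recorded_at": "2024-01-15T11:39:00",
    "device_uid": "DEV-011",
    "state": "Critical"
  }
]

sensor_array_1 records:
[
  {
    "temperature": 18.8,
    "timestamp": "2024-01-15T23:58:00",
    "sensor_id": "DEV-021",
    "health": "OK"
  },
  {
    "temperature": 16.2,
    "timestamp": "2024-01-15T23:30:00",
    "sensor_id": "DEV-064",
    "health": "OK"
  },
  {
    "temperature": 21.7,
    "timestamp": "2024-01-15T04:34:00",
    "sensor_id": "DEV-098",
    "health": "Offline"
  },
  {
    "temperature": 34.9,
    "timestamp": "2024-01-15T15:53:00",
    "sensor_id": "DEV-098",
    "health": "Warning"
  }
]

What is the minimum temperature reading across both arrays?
16.2

Schema mapping: "measurement" (sensor_array_3) = "temperature" (sensor_array_1) = temperature reading

Minimum in sensor_array_3: 20.4
Minimum in sensor_array_1: 16.2

Overall minimum: min(20.4, 16.2) = 16.2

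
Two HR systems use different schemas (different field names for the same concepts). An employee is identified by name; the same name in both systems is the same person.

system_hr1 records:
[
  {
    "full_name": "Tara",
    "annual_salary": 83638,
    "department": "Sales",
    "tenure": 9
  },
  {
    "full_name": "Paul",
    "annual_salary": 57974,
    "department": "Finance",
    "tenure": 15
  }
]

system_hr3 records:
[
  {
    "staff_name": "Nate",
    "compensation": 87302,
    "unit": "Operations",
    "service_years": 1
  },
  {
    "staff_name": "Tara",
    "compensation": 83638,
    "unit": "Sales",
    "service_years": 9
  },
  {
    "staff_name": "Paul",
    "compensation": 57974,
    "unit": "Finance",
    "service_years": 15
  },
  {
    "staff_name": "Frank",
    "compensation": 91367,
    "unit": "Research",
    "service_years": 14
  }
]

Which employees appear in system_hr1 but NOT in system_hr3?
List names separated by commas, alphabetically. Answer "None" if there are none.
None

Schema mapping: "full_name" (system_hr1) = "staff_name" (system_hr3) = employee name

Names in system_hr1: ['Paul', 'Tara']
Names in system_hr3: ['Frank', 'Nate', 'Paul', 'Tara']

In system_hr1 but not system_hr3: None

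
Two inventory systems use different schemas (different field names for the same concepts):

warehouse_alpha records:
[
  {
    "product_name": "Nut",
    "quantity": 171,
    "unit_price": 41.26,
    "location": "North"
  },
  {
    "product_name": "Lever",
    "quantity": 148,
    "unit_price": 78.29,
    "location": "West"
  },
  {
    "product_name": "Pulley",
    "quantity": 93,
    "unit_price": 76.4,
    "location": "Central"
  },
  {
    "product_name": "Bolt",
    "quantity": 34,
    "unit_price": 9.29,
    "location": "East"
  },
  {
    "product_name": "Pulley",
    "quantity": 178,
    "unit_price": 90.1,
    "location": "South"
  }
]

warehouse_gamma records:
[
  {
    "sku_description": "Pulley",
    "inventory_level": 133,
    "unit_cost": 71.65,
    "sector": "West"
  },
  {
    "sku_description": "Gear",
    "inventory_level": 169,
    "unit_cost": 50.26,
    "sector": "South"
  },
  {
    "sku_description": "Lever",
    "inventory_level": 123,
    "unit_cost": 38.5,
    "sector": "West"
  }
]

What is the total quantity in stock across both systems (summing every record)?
1049

To reconcile these schemas, identify the field holding the quantity in stock in each system:
1. In warehouse_alpha it is "quantity"
2. In warehouse_gamma it is "inventory_level"

From warehouse_alpha: 171 + 148 + 93 + 34 + 178 = 624
From warehouse_gamma: 133 + 169 + 123 = 425

Total: 624 + 425 = 1049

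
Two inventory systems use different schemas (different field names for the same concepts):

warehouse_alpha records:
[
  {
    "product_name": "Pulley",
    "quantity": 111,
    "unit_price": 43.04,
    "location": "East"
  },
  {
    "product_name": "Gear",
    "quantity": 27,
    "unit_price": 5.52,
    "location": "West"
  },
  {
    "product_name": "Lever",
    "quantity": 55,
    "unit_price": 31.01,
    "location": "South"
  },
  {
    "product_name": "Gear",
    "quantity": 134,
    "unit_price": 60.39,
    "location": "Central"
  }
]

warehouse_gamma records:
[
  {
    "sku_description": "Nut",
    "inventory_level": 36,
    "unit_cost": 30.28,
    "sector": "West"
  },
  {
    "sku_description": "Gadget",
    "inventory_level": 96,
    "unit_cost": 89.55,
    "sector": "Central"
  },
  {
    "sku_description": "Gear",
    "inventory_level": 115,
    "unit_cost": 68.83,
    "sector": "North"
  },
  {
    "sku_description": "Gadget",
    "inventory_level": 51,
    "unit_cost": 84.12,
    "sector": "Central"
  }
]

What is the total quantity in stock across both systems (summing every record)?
625

To reconcile these schemas, identify the field holding the quantity in stock in each system:
1. In warehouse_alpha it is "quantity"
2. In warehouse_gamma it is "inventory_level"

From warehouse_alpha: 111 + 27 + 55 + 134 = 327
From warehouse_gamma: 36 + 96 + 115 + 51 = 298

Total: 327 + 298 = 625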